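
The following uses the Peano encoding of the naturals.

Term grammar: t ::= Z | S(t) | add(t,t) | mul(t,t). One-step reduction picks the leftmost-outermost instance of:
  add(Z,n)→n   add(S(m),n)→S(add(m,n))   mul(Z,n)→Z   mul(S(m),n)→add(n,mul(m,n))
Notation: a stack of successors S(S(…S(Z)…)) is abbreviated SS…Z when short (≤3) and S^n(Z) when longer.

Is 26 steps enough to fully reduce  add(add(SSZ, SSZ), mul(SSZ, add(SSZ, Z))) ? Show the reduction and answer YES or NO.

  start: add(add(SSZ, SSZ), mul(SSZ, add(SSZ, Z)))
  step 1: add(S(add(SZ, SSZ)), mul(SSZ, add(SSZ, Z)))
  step 2: S(add(add(SZ, SSZ), mul(SSZ, add(SSZ, Z))))
  step 3: S(add(S(add(Z, SSZ)), mul(SSZ, add(SSZ, Z))))
  step 4: S(S(add(add(Z, SSZ), mul(SSZ, add(SSZ, Z)))))
  step 5: S(S(add(SSZ, mul(SSZ, add(SSZ, Z)))))
  step 6: S(S(S(add(SZ, mul(SSZ, add(SSZ, Z))))))
  step 7: S(S(S(S(add(Z, mul(SSZ, add(SSZ, Z)))))))
  step 8: S(S(S(S(mul(SSZ, add(SSZ, Z))))))
  step 9: S(S(S(S(add(add(SSZ, Z), mul(SZ, add(SSZ, Z)))))))
  step 10: S(S(S(S(add(S(add(SZ, Z)), mul(SZ, add(SSZ, Z)))))))
  step 11: S(S(S(S(S(add(add(SZ, Z), mul(SZ, add(SSZ, Z))))))))
  step 12: S(S(S(S(S(add(S(add(Z, Z)), mul(SZ, add(SSZ, Z))))))))
  step 13: S(S(S(S(S(S(add(add(Z, Z), mul(SZ, add(SSZ, Z)))))))))
  step 14: S(S(S(S(S(S(add(Z, mul(SZ, add(SSZ, Z)))))))))
  step 15: S(S(S(S(S(S(mul(SZ, add(SSZ, Z))))))))
  step 16: S(S(S(S(S(S(add(add(SSZ, Z), mul(Z, add(SSZ, Z)))))))))
  step 17: S(S(S(S(S(S(add(S(add(SZ, Z)), mul(Z, add(SSZ, Z)))))))))
  step 18: S(S(S(S(S(S(S(add(add(SZ, Z), mul(Z, add(SSZ, Z))))))))))
  step 19: S(S(S(S(S(S(S(add(S(add(Z, Z)), mul(Z, add(SSZ, Z))))))))))
  step 20: S(S(S(S(S(S(S(S(add(add(Z, Z), mul(Z, add(SSZ, Z)))))))))))
  step 21: S(S(S(S(S(S(S(S(add(Z, mul(Z, add(SSZ, Z)))))))))))
  step 22: S(S(S(S(S(S(S(S(mul(Z, add(SSZ, Z))))))))))
  step 23: S^8(Z)

Answer: YES — reaches normal form S^8(Z) in 23 ≤ 26 steps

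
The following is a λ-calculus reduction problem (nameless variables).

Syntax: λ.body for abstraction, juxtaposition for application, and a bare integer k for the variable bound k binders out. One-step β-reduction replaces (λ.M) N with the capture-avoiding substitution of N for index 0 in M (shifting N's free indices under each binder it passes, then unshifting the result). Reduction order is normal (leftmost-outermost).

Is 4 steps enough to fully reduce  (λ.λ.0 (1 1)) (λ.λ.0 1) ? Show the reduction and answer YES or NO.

  start: (λ.λ.0 (1 1)) (λ.λ.0 1)
  [1] λ.0 ((λ.λ.0 1) (λ.λ.0 1))
  [2] λ.0 (λ.0 (λ.λ.0 1))

Answer: YES — reaches normal form λ.0 (λ.0 (λ.λ.0 1)) in 2 ≤ 4 steps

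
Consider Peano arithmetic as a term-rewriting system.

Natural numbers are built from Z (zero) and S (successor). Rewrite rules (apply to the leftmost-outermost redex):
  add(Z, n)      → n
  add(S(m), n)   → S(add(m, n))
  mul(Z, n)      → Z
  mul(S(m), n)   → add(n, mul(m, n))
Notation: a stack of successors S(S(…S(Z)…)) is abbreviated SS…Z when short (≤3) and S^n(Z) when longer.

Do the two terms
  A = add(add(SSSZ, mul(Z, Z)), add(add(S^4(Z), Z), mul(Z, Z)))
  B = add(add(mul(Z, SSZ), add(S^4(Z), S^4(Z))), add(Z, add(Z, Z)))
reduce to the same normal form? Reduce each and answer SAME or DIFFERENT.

Answer: DIFFERENT — A ⇓ S^7(Z), B ⇓ S^8(Z)

Derivation:
Term A:
  start: add(add(SSSZ, mul(Z, Z)), add(add(S^4(Z), Z), mul(Z, Z)))
  [1] add(S(add(SSZ, mul(Z, Z))), add(add(S^4(Z), Z), mul(Z, Z)))
  [2] S(add(add(SSZ, mul(Z, Z)), add(add(S^4(Z), Z), mul(Z, Z))))
  [3] S(add(S(add(SZ, mul(Z, Z))), add(add(S^4(Z), Z), mul(Z, Z))))
  [4] S(S(add(add(SZ, mul(Z, Z)), add(add(S^4(Z), Z), mul(Z, Z)))))
  [5] S(S(add(S(add(Z, mul(Z, Z))), add(add(S^4(Z), Z), mul(Z, Z)))))
  [6] S(S(S(add(add(Z, mul(Z, Z)), add(add(S^4(Z), Z), mul(Z, Z))))))
  [7] S(S(S(add(mul(Z, Z), add(add(S^4(Z), Z), mul(Z, Z))))))
  [8] S(S(S(add(Z, add(add(S^4(Z), Z), mul(Z, Z))))))
  [9] S(S(S(add(add(S^4(Z), Z), mul(Z, Z)))))
  [10] S(S(S(add(S(add(SSSZ, Z)), mul(Z, Z)))))
  [11] S(S(S(S(add(add(SSSZ, Z), mul(Z, Z))))))
  [12] S(S(S(S(add(S(add(SSZ, Z)), mul(Z, Z))))))
  [13] S(S(S(S(S(add(add(SSZ, Z), mul(Z, Z)))))))
  [14] S(S(S(S(S(add(S(add(SZ, Z)), mul(Z, Z)))))))
  [15] S(S(S(S(S(S(add(add(SZ, Z), mul(Z, Z))))))))
  [16] S(S(S(S(S(S(add(S(add(Z, Z)), mul(Z, Z))))))))
  [17] S(S(S(S(S(S(S(add(add(Z, Z), mul(Z, Z)))))))))
  [18] S(S(S(S(S(S(S(add(Z, mul(Z, Z)))))))))
  [19] S(S(S(S(S(S(S(mul(Z, Z))))))))
  [20] S^7(Z)

Term B:
  start: add(add(mul(Z, SSZ), add(S^4(Z), S^4(Z))), add(Z, add(Z, Z)))
  [1] add(add(Z, add(S^4(Z), S^4(Z))), add(Z, add(Z, Z)))
  [2] add(add(S^4(Z), S^4(Z)), add(Z, add(Z, Z)))
  [3] add(S(add(SSSZ, S^4(Z))), add(Z, add(Z, Z)))
  [4] S(add(add(SSSZ, S^4(Z)), add(Z, add(Z, Z))))
  [5] S(add(S(add(SSZ, S^4(Z))), add(Z, add(Z, Z))))
  [6] S(S(add(add(SSZ, S^4(Z)), add(Z, add(Z, Z)))))
  [7] S(S(add(S(add(SZ, S^4(Z))), add(Z, add(Z, Z)))))
  [8] S(S(S(add(add(SZ, S^4(Z)), add(Z, add(Z, Z))))))
  [9] S(S(S(add(S(add(Z, S^4(Z))), add(Z, add(Z, Z))))))
  [10] S(S(S(S(add(add(Z, S^4(Z)), add(Z, add(Z, Z)))))))
  [11] S(S(S(S(add(S^4(Z), add(Z, add(Z, Z)))))))
  [12] S(S(S(S(S(add(SSSZ, add(Z, add(Z, Z))))))))
  [13] S(S(S(S(S(S(add(SSZ, add(Z, add(Z, Z)))))))))
  [14] S(S(S(S(S(S(S(add(SZ, add(Z, add(Z, Z))))))))))
  [15] S(S(S(S(S(S(S(S(add(Z, add(Z, add(Z, Z)))))))))))
  [16] S(S(S(S(S(S(S(S(add(Z, add(Z, Z))))))))))
  [17] S(S(S(S(S(S(S(S(add(Z, Z)))))))))
  [18] S^8(Z)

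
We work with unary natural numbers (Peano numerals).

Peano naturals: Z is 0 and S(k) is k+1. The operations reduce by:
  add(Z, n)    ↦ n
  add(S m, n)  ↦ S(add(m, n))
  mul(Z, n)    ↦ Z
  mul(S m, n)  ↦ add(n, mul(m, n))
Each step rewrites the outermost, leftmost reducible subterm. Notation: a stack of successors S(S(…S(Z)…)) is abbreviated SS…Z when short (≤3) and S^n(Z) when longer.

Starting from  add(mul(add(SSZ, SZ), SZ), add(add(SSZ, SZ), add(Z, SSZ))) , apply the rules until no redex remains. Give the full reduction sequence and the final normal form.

Answer: normal form = S^8(Z)  (in 25 steps)

Reduction:
  start: add(mul(add(SSZ, SZ), SZ), add(add(SSZ, SZ), add(Z, SSZ)))
  →1  add(mul(S(add(SZ, SZ)), SZ), add(add(SSZ, SZ), add(Z, SSZ)))
  →2  add(add(SZ, mul(add(SZ, SZ), SZ)), add(add(SSZ, SZ), add(Z, SSZ)))
  →3  add(S(add(Z, mul(add(SZ, SZ), SZ))), add(add(SSZ, SZ), add(Z, SSZ)))
  →4  S(add(add(Z, mul(add(SZ, SZ), SZ)), add(add(SSZ, SZ), add(Z, SSZ))))
  →5  S(add(mul(add(SZ, SZ), SZ), add(add(SSZ, SZ), add(Z, SSZ))))
  →6  S(add(mul(S(add(Z, SZ)), SZ), add(add(SSZ, SZ), add(Z, SSZ))))
  →7  S(add(add(SZ, mul(add(Z, SZ), SZ)), add(add(SSZ, SZ), add(Z, SSZ))))
  →8  S(add(S(add(Z, mul(add(Z, SZ), SZ))), add(add(SSZ, SZ), add(Z, SSZ))))
  →9  S(S(add(add(Z, mul(add(Z, SZ), SZ)), add(add(SSZ, SZ), add(Z, SSZ)))))
  →10  S(S(add(mul(add(Z, SZ), SZ), add(add(SSZ, SZ), add(Z, SSZ)))))
  →11  S(S(add(mul(SZ, SZ), add(add(SSZ, SZ), add(Z, SSZ)))))
  →12  S(S(add(add(SZ, mul(Z, SZ)), add(add(SSZ, SZ), add(Z, SSZ)))))
  →13  S(S(add(S(add(Z, mul(Z, SZ))), add(add(SSZ, SZ), add(Z, SSZ)))))
  →14  S(S(S(add(add(Z, mul(Z, SZ)), add(add(SSZ, SZ), add(Z, SSZ))))))
  →15  S(S(S(add(mul(Z, SZ), add(add(SSZ, SZ), add(Z, SSZ))))))
  →16  S(S(S(add(Z, add(add(SSZ, SZ), add(Z, SSZ))))))
  →17  S(S(S(add(add(SSZ, SZ), add(Z, SSZ)))))
  →18  S(S(S(add(S(add(SZ, SZ)), add(Z, SSZ)))))
  →19  S(S(S(S(add(add(SZ, SZ), add(Z, SSZ))))))
  →20  S(S(S(S(add(S(add(Z, SZ)), add(Z, SSZ))))))
  →21  S(S(S(S(S(add(add(Z, SZ), add(Z, SSZ)))))))
  →22  S(S(S(S(S(add(SZ, add(Z, SSZ)))))))
  →23  S(S(S(S(S(S(add(Z, add(Z, SSZ))))))))
  →24  S(S(S(S(S(S(add(Z, SSZ)))))))
  →25  S^8(Z)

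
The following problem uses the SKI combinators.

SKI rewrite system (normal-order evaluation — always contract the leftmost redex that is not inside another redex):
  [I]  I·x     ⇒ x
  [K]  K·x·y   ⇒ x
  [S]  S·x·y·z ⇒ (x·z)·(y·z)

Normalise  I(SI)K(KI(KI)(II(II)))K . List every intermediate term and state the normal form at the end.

  start: I(SI)K(KI(KI)(II(II)))K
  →1  SIK(KI(KI)(II(II)))K
  →2  I(KI(KI)(II(II)))(K(KI(KI)(II(II))))K
  →3  KI(KI)(II(II))(K(KI(KI)(II(II))))K
  →4  I(II(II))(K(KI(KI)(II(II))))K
  →5  II(II)(K(KI(KI)(II(II))))K
  →6  I(II)(K(KI(KI)(II(II))))K
  →7  II(K(KI(KI)(II(II))))K
  →8  I(K(KI(KI)(II(II))))K
  →9  K(KI(KI)(II(II)))K
  →10  KI(KI)(II(II))
  →11  I(II(II))
  →12  II(II)
  →13  I(II)
  →14  II
  →15  I

Answer: normal form = I  (in 15 steps)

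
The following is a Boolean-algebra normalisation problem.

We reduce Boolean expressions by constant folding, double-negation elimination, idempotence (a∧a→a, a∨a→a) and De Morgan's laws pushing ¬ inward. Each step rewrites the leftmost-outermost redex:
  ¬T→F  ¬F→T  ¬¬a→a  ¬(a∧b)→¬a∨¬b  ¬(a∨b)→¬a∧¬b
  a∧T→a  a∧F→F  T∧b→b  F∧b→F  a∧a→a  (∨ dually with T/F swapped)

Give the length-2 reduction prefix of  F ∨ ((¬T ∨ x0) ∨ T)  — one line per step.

Answer: after 2 steps: T

Working:
  start: F ∨ ((¬T ∨ x0) ∨ T)
  step 1: (¬T ∨ x0) ∨ T
  step 2: T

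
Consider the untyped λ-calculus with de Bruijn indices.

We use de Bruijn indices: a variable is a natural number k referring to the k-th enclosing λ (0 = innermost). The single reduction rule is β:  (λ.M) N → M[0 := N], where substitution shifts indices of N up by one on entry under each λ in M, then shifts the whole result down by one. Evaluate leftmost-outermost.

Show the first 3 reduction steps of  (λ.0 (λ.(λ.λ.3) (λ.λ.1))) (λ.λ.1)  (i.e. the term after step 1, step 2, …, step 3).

  start: (λ.0 (λ.(λ.λ.3) (λ.λ.1))) (λ.λ.1)
  →1  (λ.λ.1) (λ.(λ.λ.λ.λ.1) (λ.λ.1))
  →2  λ.λ.(λ.λ.λ.λ.1) (λ.λ.1)
  →3  λ.λ.λ.λ.λ.1

Answer: after 3 steps: λ.λ.λ.λ.λ.1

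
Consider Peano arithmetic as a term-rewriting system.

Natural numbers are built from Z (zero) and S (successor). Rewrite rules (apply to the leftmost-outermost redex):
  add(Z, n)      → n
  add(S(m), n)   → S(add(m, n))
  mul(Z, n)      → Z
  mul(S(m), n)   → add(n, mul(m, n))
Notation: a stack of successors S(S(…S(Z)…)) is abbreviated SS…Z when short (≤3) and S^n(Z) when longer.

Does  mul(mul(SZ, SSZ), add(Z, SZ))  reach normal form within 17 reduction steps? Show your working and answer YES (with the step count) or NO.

  start: mul(mul(SZ, SSZ), add(Z, SZ))
  step 1: mul(add(SSZ, mul(Z, SSZ)), add(Z, SZ))
  step 2: mul(S(add(SZ, mul(Z, SSZ))), add(Z, SZ))
  step 3: add(add(Z, SZ), mul(add(SZ, mul(Z, SSZ)), add(Z, SZ)))
  step 4: add(SZ, mul(add(SZ, mul(Z, SSZ)), add(Z, SZ)))
  step 5: S(add(Z, mul(add(SZ, mul(Z, SSZ)), add(Z, SZ))))
  step 6: S(mul(add(SZ, mul(Z, SSZ)), add(Z, SZ)))
  step 7: S(mul(S(add(Z, mul(Z, SSZ))), add(Z, SZ)))
  step 8: S(add(add(Z, SZ), mul(add(Z, mul(Z, SSZ)), add(Z, SZ))))
  step 9: S(add(SZ, mul(add(Z, mul(Z, SSZ)), add(Z, SZ))))
  step 10: S(S(add(Z, mul(add(Z, mul(Z, SSZ)), add(Z, SZ)))))
  step 11: S(S(mul(add(Z, mul(Z, SSZ)), add(Z, SZ))))
  step 12: S(S(mul(mul(Z, SSZ), add(Z, SZ))))
  step 13: S(S(mul(Z, add(Z, SZ))))
  step 14: SSZ

Answer: YES — reaches normal form SSZ in 14 ≤ 17 steps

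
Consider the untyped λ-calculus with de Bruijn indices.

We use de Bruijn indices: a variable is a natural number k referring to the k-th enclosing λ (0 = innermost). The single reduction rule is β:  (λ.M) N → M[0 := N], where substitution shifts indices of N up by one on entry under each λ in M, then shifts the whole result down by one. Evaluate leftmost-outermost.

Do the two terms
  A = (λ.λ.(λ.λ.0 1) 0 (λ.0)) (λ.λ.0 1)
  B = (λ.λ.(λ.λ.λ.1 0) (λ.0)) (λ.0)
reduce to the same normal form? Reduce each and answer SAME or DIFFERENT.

Answer: DIFFERENT — A ⇓ λ.0, B ⇓ λ.λ.λ.1 0

Derivation:
Term A:
  start: (λ.λ.(λ.λ.0 1) 0 (λ.0)) (λ.λ.0 1)
  step 1: λ.(λ.λ.0 1) 0 (λ.0)
  step 2: λ.(λ.0 1) (λ.0)
  step 3: λ.(λ.0) 0
  step 4: λ.0

Term B:
  start: (λ.λ.(λ.λ.λ.1 0) (λ.0)) (λ.0)
  step 1: λ.(λ.λ.λ.1 0) (λ.0)
  step 2: λ.λ.λ.1 0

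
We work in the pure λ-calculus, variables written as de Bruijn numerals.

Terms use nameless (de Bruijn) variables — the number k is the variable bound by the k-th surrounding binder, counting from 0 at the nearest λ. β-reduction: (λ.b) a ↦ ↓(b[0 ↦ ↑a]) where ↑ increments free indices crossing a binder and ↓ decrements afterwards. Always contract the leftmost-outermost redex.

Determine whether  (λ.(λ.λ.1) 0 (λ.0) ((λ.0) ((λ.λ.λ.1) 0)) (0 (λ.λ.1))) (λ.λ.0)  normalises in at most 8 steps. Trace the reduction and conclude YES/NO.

  start: (λ.(λ.λ.1) 0 (λ.0) ((λ.0) ((λ.λ.λ.1) 0)) (0 (λ.λ.1))) (λ.λ.0)
  step 1: (λ.λ.1) (λ.λ.0) (λ.0) ((λ.0) ((λ.λ.λ.1) (λ.λ.0))) ((λ.λ.0) (λ.λ.1))
  step 2: (λ.λ.λ.0) (λ.0) ((λ.0) ((λ.λ.λ.1) (λ.λ.0))) ((λ.λ.0) (λ.λ.1))
  step 3: (λ.λ.0) ((λ.0) ((λ.λ.λ.1) (λ.λ.0))) ((λ.λ.0) (λ.λ.1))
  step 4: (λ.0) ((λ.λ.0) (λ.λ.1))
  step 5: (λ.λ.0) (λ.λ.1)
  step 6: λ.0

Answer: YES — reaches normal form λ.0 in 6 ≤ 8 steps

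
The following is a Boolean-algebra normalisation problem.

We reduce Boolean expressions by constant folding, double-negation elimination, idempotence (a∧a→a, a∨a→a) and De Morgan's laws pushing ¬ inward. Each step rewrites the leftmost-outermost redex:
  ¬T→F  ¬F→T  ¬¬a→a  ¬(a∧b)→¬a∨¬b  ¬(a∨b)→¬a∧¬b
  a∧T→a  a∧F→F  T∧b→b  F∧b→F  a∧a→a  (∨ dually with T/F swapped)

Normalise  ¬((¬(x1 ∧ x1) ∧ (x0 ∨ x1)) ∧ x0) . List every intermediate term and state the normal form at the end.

Answer: normal form = (x1 ∨ (¬x0 ∧ ¬x1)) ∨ ¬x0  (in 5 steps)

Derivation:
  start: ¬((¬(x1 ∧ x1) ∧ (x0 ∨ x1)) ∧ x0)
  [1] ¬(¬(x1 ∧ x1) ∧ (x0 ∨ x1)) ∨ ¬x0
  [2] (¬¬(x1 ∧ x1) ∨ ¬(x0 ∨ x1)) ∨ ¬x0
  [3] ((x1 ∧ x1) ∨ ¬(x0 ∨ x1)) ∨ ¬x0
  [4] (x1 ∨ ¬(x0 ∨ x1)) ∨ ¬x0
  [5] (x1 ∨ (¬x0 ∧ ¬x1)) ∨ ¬x0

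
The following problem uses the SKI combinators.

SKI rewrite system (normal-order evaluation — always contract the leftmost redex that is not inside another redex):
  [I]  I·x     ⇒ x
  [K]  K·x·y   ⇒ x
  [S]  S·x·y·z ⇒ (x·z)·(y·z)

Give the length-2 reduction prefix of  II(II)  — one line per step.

  start: II(II)
  [1] I(II)
  [2] II

Answer: after 2 steps: II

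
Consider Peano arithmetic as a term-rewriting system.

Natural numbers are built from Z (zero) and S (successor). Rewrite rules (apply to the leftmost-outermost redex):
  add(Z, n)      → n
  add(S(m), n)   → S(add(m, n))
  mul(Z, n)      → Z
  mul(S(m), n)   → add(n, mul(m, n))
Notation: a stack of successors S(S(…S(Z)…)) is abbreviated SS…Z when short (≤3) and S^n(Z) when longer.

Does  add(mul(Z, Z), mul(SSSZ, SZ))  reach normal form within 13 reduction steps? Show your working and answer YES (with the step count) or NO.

  start: add(mul(Z, Z), mul(SSSZ, SZ))
  step 1: add(Z, mul(SSSZ, SZ))
  step 2: mul(SSSZ, SZ)
  step 3: add(SZ, mul(SSZ, SZ))
  step 4: S(add(Z, mul(SSZ, SZ)))
  step 5: S(mul(SSZ, SZ))
  step 6: S(add(SZ, mul(SZ, SZ)))
  step 7: S(S(add(Z, mul(SZ, SZ))))
  step 8: S(S(mul(SZ, SZ)))
  step 9: S(S(add(SZ, mul(Z, SZ))))
  step 10: S(S(S(add(Z, mul(Z, SZ)))))
  step 11: S(S(S(mul(Z, SZ))))
  step 12: SSSZ

Answer: YES — reaches normal form SSSZ in 12 ≤ 13 steps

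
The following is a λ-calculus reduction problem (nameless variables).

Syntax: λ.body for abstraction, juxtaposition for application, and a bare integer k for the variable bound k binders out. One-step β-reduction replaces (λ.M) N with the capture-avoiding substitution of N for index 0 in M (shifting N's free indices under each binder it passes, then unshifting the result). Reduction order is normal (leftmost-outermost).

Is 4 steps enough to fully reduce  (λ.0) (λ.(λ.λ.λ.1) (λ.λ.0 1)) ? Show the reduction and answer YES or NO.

Answer: YES — reaches normal form λ.λ.λ.1 in 2 ≤ 4 steps

Reduction:
  start: (λ.0) (λ.(λ.λ.λ.1) (λ.λ.0 1))
  →1  λ.(λ.λ.λ.1) (λ.λ.0 1)
  →2  λ.λ.λ.1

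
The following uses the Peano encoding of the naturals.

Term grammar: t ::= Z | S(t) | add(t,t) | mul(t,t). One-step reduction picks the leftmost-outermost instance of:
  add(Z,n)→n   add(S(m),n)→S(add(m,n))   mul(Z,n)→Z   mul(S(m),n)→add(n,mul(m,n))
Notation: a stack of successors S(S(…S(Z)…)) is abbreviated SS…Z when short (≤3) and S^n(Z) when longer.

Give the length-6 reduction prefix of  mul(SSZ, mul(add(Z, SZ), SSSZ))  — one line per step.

Answer: after 6 steps: S(add(S(add(SZ, mul(Z, SSSZ))), mul(SZ, mul(add(Z, SZ), SSSZ))))

Derivation:
  start: mul(SSZ, mul(add(Z, SZ), SSSZ))
  [1] add(mul(add(Z, SZ), SSSZ), mul(SZ, mul(add(Z, SZ), SSSZ)))
  [2] add(mul(SZ, SSSZ), mul(SZ, mul(add(Z, SZ), SSSZ)))
  [3] add(add(SSSZ, mul(Z, SSSZ)), mul(SZ, mul(add(Z, SZ), SSSZ)))
  [4] add(S(add(SSZ, mul(Z, SSSZ))), mul(SZ, mul(add(Z, SZ), SSSZ)))
  [5] S(add(add(SSZ, mul(Z, SSSZ)), mul(SZ, mul(add(Z, SZ), SSSZ))))
  [6] S(add(S(add(SZ, mul(Z, SSSZ))), mul(SZ, mul(add(Z, SZ), SSSZ))))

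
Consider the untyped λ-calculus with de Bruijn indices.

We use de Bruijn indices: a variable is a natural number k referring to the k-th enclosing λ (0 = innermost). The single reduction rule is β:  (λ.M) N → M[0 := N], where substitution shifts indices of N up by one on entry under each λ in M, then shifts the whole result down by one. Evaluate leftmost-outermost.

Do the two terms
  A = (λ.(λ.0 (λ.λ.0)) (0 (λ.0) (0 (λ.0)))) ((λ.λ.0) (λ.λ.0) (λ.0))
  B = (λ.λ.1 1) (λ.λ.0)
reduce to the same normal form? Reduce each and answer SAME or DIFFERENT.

Term A:
  start: (λ.(λ.0 (λ.λ.0)) (0 (λ.0) (0 (λ.0)))) ((λ.λ.0) (λ.λ.0) (λ.0))
  [1] (λ.0 (λ.λ.0)) ((λ.λ.0) (λ.λ.0) (λ.0) (λ.0) ((λ.λ.0) (λ.λ.0) (λ.0) (λ.0)))
  [2] (λ.λ.0) (λ.λ.0) (λ.0) (λ.0) ((λ.λ.0) (λ.λ.0) (λ.0) (λ.0)) (λ.λ.0)
  [3] (λ.0) (λ.0) (λ.0) ((λ.λ.0) (λ.λ.0) (λ.0) (λ.0)) (λ.λ.0)
  [4] (λ.0) (λ.0) ((λ.λ.0) (λ.λ.0) (λ.0) (λ.0)) (λ.λ.0)
  [5] (λ.0) ((λ.λ.0) (λ.λ.0) (λ.0) (λ.0)) (λ.λ.0)
  [6] (λ.λ.0) (λ.λ.0) (λ.0) (λ.0) (λ.λ.0)
  [7] (λ.0) (λ.0) (λ.0) (λ.λ.0)
  [8] (λ.0) (λ.0) (λ.λ.0)
  [9] (λ.0) (λ.λ.0)
  [10] λ.λ.0

Term B:
  start: (λ.λ.1 1) (λ.λ.0)
  [1] λ.(λ.λ.0) (λ.λ.0)
  [2] λ.λ.0

Answer: SAME — A ⇓ λ.λ.0, B ⇓ λ.λ.0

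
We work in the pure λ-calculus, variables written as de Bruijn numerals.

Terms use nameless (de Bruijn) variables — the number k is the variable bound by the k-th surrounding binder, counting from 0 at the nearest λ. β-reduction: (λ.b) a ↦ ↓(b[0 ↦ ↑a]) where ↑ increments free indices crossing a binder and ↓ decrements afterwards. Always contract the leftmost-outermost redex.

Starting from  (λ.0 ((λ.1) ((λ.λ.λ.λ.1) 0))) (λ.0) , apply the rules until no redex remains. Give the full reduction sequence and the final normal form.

Answer: normal form = λ.0  (in 3 steps)

Working:
  start: (λ.0 ((λ.1) ((λ.λ.λ.λ.1) 0))) (λ.0)
  →1  (λ.0) ((λ.λ.0) ((λ.λ.λ.λ.1) (λ.0)))
  →2  (λ.λ.0) ((λ.λ.λ.λ.1) (λ.0))
  →3  λ.0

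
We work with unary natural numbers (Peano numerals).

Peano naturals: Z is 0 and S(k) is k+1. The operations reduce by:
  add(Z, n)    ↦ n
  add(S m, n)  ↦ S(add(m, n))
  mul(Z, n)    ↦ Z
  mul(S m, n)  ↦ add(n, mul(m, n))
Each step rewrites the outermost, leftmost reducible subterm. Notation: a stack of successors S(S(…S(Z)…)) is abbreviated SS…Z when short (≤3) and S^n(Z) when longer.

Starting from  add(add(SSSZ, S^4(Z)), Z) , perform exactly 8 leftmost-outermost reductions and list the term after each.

  start: add(add(SSSZ, S^4(Z)), Z)
  →1  add(S(add(SSZ, S^4(Z))), Z)
  →2  S(add(add(SSZ, S^4(Z)), Z))
  →3  S(add(S(add(SZ, S^4(Z))), Z))
  →4  S(S(add(add(SZ, S^4(Z)), Z)))
  →5  S(S(add(S(add(Z, S^4(Z))), Z)))
  →6  S(S(S(add(add(Z, S^4(Z)), Z))))
  →7  S(S(S(add(S^4(Z), Z))))
  →8  S(S(S(S(add(SSSZ, Z)))))

Answer: after 8 steps: S(S(S(S(add(SSSZ, Z)))))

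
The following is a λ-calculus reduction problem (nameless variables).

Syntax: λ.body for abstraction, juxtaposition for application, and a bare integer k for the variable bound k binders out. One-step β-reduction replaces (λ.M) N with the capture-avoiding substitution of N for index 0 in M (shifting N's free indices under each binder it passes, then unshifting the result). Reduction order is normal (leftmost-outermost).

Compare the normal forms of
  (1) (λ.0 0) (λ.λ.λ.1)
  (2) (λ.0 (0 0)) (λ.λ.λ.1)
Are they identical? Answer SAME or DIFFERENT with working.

Term A:
  start: (λ.0 0) (λ.λ.λ.1)
  step 1: (λ.λ.λ.1) (λ.λ.λ.1)
  step 2: λ.λ.1

Term B:
  start: (λ.0 (0 0)) (λ.λ.λ.1)
  step 1: (λ.λ.λ.1) ((λ.λ.λ.1) (λ.λ.λ.1))
  step 2: λ.λ.1

Answer: SAME — A ⇓ λ.λ.1, B ⇓ λ.λ.1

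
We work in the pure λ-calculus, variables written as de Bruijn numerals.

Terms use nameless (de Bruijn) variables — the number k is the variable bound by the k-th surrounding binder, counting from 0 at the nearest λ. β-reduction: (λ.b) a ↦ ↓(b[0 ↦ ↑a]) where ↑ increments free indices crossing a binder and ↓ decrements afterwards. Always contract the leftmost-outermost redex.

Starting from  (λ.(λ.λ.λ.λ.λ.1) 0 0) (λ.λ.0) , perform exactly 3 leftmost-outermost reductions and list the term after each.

Answer: after 3 steps: λ.λ.λ.1

Derivation:
  start: (λ.(λ.λ.λ.λ.λ.1) 0 0) (λ.λ.0)
  step 1: (λ.λ.λ.λ.λ.1) (λ.λ.0) (λ.λ.0)
  step 2: (λ.λ.λ.λ.1) (λ.λ.0)
  step 3: λ.λ.λ.1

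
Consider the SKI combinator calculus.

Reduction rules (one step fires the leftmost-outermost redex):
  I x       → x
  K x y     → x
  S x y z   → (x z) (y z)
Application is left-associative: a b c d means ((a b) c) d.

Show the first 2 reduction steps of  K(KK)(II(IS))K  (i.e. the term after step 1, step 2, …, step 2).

  start: K(KK)(II(IS))K
  [1] KKK
  [2] K

Answer: after 2 steps: K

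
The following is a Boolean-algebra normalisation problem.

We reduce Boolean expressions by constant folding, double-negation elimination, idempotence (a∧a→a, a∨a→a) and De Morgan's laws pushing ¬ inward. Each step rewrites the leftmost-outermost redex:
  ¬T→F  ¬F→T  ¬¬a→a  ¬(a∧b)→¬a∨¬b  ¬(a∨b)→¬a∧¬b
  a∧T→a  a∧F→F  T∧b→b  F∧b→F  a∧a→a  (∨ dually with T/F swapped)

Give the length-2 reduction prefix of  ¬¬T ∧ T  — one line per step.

  start: ¬¬T ∧ T
  step 1: ¬¬T
  step 2: T

Answer: after 2 steps: T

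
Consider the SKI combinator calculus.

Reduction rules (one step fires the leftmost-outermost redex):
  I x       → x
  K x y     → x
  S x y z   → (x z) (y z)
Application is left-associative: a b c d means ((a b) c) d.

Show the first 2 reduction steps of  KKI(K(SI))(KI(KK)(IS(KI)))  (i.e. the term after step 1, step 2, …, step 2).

Answer: after 2 steps: K(SI)

Working:
  start: KKI(K(SI))(KI(KK)(IS(KI)))
  [1] K(K(SI))(KI(KK)(IS(KI)))
  [2] K(SI)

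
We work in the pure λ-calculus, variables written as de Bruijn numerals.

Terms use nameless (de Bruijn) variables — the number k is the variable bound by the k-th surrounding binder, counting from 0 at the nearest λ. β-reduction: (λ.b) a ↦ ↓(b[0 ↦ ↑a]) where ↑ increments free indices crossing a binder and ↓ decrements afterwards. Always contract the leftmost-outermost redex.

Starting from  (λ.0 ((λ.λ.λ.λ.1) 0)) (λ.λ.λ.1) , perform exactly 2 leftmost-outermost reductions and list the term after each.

Answer: after 2 steps: λ.λ.1

Derivation:
  start: (λ.0 ((λ.λ.λ.λ.1) 0)) (λ.λ.λ.1)
  [1] (λ.λ.λ.1) ((λ.λ.λ.λ.1) (λ.λ.λ.1))
  [2] λ.λ.1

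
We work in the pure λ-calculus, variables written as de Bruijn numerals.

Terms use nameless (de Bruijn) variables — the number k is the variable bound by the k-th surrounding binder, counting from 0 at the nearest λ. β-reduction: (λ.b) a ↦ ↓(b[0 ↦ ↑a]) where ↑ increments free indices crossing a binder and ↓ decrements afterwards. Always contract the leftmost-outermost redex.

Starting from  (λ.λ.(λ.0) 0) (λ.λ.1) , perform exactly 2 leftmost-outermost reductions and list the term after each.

Answer: after 2 steps: λ.0

Derivation:
  start: (λ.λ.(λ.0) 0) (λ.λ.1)
  [1] λ.(λ.0) 0
  [2] λ.0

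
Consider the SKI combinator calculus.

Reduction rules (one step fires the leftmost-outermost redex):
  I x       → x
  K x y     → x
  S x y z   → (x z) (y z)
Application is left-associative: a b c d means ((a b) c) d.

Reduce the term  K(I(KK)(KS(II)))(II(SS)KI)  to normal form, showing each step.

Answer: normal form = K  (in 3 steps)

Working:
  start: K(I(KK)(KS(II)))(II(SS)KI)
  →1  I(KK)(KS(II))
  →2  KK(KS(II))
  →3  K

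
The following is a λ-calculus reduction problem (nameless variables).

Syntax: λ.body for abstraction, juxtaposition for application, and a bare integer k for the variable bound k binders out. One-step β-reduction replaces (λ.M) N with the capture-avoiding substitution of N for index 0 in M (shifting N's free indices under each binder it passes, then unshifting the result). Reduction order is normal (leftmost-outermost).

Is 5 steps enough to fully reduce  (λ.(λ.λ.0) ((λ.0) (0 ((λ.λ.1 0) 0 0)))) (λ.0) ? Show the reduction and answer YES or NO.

Answer: YES — reaches normal form λ.0 in 2 ≤ 5 steps

Working:
  start: (λ.(λ.λ.0) ((λ.0) (0 ((λ.λ.1 0) 0 0)))) (λ.0)
  →1  (λ.λ.0) ((λ.0) ((λ.0) ((λ.λ.1 0) (λ.0) (λ.0))))
  →2  λ.0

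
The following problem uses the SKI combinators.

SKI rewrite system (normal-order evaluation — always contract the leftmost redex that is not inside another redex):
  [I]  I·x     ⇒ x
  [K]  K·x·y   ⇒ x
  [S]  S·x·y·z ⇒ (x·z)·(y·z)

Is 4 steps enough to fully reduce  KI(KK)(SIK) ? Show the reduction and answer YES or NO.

Answer: YES — reaches normal form SIK in 2 ≤ 4 steps

Reduction:
  start: KI(KK)(SIK)
  step 1: I(SIK)
  step 2: SIK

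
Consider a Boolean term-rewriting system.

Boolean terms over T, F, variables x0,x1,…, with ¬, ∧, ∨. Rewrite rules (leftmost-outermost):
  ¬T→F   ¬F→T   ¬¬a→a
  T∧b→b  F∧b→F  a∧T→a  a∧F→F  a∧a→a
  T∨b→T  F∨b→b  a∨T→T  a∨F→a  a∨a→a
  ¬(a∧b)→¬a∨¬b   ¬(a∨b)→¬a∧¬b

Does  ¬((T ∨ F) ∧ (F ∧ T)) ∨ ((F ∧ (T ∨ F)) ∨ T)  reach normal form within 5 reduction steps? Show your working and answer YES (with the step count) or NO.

  start: ¬((T ∨ F) ∧ (F ∧ T)) ∨ ((F ∧ (T ∨ F)) ∨ T)
  [1] (¬(T ∨ F) ∨ ¬(F ∧ T)) ∨ ((F ∧ (T ∨ F)) ∨ T)
  [2] ((¬T ∧ ¬F) ∨ ¬(F ∧ T)) ∨ ((F ∧ (T ∨ F)) ∨ T)
  [3] ((F ∧ ¬F) ∨ ¬(F ∧ T)) ∨ ((F ∧ (T ∨ F)) ∨ T)
  [4] (F ∨ ¬(F ∧ T)) ∨ ((F ∧ (T ∨ F)) ∨ T)
  [5] ¬(F ∧ T) ∨ ((F ∧ (T ∨ F)) ∨ T)

Answer: NO — after 5 steps the term is ¬(F ∧ T) ∨ ((F ∧ (T ∨ F)) ∨ T), not yet normal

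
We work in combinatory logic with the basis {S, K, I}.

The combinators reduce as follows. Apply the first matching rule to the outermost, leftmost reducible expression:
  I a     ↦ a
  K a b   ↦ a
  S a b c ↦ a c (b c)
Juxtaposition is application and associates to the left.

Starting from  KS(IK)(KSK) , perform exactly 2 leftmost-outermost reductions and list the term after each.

Answer: after 2 steps: SS

Derivation:
  start: KS(IK)(KSK)
  →1  S(KSK)
  →2  SS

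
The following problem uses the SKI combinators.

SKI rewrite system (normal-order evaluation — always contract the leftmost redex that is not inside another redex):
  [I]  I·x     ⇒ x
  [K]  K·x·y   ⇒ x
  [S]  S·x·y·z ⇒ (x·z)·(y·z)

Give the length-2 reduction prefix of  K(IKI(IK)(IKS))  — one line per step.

Answer: after 2 steps: K(I(IKS))

Working:
  start: K(IKI(IK)(IKS))
  step 1: K(KI(IK)(IKS))
  step 2: K(I(IKS))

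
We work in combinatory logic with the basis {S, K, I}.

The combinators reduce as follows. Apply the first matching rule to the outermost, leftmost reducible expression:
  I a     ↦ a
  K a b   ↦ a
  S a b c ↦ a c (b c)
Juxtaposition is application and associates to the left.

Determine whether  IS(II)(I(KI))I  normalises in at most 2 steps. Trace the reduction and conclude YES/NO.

Answer: NO — after 2 steps the term is III(I(KI)I), not yet normal

Derivation:
  start: IS(II)(I(KI))I
  →1  S(II)(I(KI))I
  →2  III(I(KI)I)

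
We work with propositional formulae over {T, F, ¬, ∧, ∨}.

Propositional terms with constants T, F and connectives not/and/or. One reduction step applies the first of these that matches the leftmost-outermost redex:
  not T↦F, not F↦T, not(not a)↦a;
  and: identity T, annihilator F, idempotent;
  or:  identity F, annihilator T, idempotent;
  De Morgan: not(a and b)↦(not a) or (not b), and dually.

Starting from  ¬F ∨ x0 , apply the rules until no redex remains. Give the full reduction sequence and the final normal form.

  start: ¬F ∨ x0
  →1  T ∨ x0
  →2  T

Answer: normal form = T  (in 2 steps)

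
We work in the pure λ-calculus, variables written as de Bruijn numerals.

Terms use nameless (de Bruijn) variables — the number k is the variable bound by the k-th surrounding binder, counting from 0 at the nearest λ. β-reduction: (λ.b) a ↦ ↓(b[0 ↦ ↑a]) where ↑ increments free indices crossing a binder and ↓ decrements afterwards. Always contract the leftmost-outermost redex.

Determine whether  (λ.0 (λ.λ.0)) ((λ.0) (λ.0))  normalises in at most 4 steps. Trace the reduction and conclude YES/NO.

  start: (λ.0 (λ.λ.0)) ((λ.0) (λ.0))
  step 1: (λ.0) (λ.0) (λ.λ.0)
  step 2: (λ.0) (λ.λ.0)
  step 3: λ.λ.0

Answer: YES — reaches normal form λ.λ.0 in 3 ≤ 4 steps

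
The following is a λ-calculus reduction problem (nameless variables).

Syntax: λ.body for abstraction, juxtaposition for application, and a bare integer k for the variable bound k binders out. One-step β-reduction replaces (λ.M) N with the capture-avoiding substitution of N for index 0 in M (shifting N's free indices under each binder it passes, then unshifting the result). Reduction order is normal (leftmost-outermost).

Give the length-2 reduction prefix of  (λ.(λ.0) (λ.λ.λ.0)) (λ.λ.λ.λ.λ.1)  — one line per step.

Answer: after 2 steps: λ.λ.λ.0

Derivation:
  start: (λ.(λ.0) (λ.λ.λ.0)) (λ.λ.λ.λ.λ.1)
  [1] (λ.0) (λ.λ.λ.0)
  [2] λ.λ.λ.0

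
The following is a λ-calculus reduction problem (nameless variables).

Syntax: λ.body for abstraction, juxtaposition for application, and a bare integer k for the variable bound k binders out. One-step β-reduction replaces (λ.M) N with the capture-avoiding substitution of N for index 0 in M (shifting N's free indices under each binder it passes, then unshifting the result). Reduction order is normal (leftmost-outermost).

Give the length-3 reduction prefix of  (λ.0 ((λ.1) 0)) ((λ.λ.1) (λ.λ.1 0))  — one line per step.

Answer: after 3 steps: λ.λ.1 0

Reduction:
  start: (λ.0 ((λ.1) 0)) ((λ.λ.1) (λ.λ.1 0))
  [1] (λ.λ.1) (λ.λ.1 0) ((λ.(λ.λ.1) (λ.λ.1 0)) ((λ.λ.1) (λ.λ.1 0)))
  [2] (λ.λ.λ.1 0) ((λ.(λ.λ.1) (λ.λ.1 0)) ((λ.λ.1) (λ.λ.1 0)))
  [3] λ.λ.1 0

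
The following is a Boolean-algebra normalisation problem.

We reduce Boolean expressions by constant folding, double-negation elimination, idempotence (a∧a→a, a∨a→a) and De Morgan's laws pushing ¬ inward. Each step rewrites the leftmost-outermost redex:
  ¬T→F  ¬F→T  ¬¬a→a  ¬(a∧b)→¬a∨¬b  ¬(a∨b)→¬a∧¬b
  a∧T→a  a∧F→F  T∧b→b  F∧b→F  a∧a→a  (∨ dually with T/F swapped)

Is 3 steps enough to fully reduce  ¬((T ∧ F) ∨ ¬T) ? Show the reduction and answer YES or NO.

Answer: NO — after 3 steps the term is (F ∨ ¬F) ∧ ¬¬T, not yet normal

Reduction:
  start: ¬((T ∧ F) ∨ ¬T)
  step 1: ¬(T ∧ F) ∧ ¬¬T
  step 2: (¬T ∨ ¬F) ∧ ¬¬T
  step 3: (F ∨ ¬F) ∧ ¬¬T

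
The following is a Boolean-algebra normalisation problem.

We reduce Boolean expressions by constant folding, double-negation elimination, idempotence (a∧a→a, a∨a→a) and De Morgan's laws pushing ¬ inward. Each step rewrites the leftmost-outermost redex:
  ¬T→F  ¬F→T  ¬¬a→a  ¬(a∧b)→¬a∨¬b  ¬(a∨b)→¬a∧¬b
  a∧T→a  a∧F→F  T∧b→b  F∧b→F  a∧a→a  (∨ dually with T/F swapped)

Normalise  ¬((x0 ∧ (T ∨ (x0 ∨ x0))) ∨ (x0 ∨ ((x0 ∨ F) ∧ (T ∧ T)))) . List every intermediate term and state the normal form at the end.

Answer: normal form = ¬x0  (in 17 steps)

Working:
  start: ¬((x0 ∧ (T ∨ (x0 ∨ x0))) ∨ (x0 ∨ ((x0 ∨ F) ∧ (T ∧ T))))
  step 1: ¬(x0 ∧ (T ∨ (x0 ∨ x0))) ∧ ¬(x0 ∨ ((x0 ∨ F) ∧ (T ∧ T)))
  step 2: (¬x0 ∨ ¬(T ∨ (x0 ∨ x0))) ∧ ¬(x0 ∨ ((x0 ∨ F) ∧ (T ∧ T)))
  step 3: (¬x0 ∨ (¬T ∧ ¬(x0 ∨ x0))) ∧ ¬(x0 ∨ ((x0 ∨ F) ∧ (T ∧ T)))
  step 4: (¬x0 ∨ (F ∧ ¬(x0 ∨ x0))) ∧ ¬(x0 ∨ ((x0 ∨ F) ∧ (T ∧ T)))
  step 5: (¬x0 ∨ F) ∧ ¬(x0 ∨ ((x0 ∨ F) ∧ (T ∧ T)))
  step 6: ¬x0 ∧ ¬(x0 ∨ ((x0 ∨ F) ∧ (T ∧ T)))
  step 7: ¬x0 ∧ (¬x0 ∧ ¬((x0 ∨ F) ∧ (T ∧ T)))
  step 8: ¬x0 ∧ (¬x0 ∧ (¬(x0 ∨ F) ∨ ¬(T ∧ T)))
  step 9: ¬x0 ∧ (¬x0 ∧ ((¬x0 ∧ ¬F) ∨ ¬(T ∧ T)))
  step 10: ¬x0 ∧ (¬x0 ∧ ((¬x0 ∧ T) ∨ ¬(T ∧ T)))
  step 11: ¬x0 ∧ (¬x0 ∧ (¬x0 ∨ ¬(T ∧ T)))
  step 12: ¬x0 ∧ (¬x0 ∧ (¬x0 ∨ (¬T ∨ ¬T)))
  step 13: ¬x0 ∧ (¬x0 ∧ (¬x0 ∨ ¬T))
  step 14: ¬x0 ∧ (¬x0 ∧ (¬x0 ∨ F))
  step 15: ¬x0 ∧ (¬x0 ∧ ¬x0)
  step 16: ¬x0 ∧ ¬x0
  step 17: ¬x0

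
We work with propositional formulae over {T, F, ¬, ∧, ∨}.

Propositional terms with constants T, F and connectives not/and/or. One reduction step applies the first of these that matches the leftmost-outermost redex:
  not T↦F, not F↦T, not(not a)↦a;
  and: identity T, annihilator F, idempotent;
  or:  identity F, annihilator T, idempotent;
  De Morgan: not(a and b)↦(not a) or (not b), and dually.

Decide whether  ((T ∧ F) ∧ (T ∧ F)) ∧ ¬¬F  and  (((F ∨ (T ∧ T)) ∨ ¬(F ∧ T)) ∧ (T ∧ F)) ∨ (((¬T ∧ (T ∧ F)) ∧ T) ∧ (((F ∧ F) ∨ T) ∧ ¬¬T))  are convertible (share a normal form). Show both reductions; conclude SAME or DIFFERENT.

Term A:
  start: ((T ∧ F) ∧ (T ∧ F)) ∧ ¬¬F
  step 1: (T ∧ F) ∧ ¬¬F
  step 2: F ∧ ¬¬F
  step 3: F

Term B:
  start: (((F ∨ (T ∧ T)) ∨ ¬(F ∧ T)) ∧ (T ∧ F)) ∨ (((¬T ∧ (T ∧ F)) ∧ T) ∧ (((F ∧ F) ∨ T) ∧ ¬¬T))
  step 1: (((T ∧ T) ∨ ¬(F ∧ T)) ∧ (T ∧ F)) ∨ (((¬T ∧ (T ∧ F)) ∧ T) ∧ (((F ∧ F) ∨ T) ∧ ¬¬T))
  step 2: ((T ∨ ¬(F ∧ T)) ∧ (T ∧ F)) ∨ (((¬T ∧ (T ∧ F)) ∧ T) ∧ (((F ∧ F) ∨ T) ∧ ¬¬T))
  step 3: (T ∧ (T ∧ F)) ∨ (((¬T ∧ (T ∧ F)) ∧ T) ∧ (((F ∧ F) ∨ T) ∧ ¬¬T))
  step 4: (T ∧ F) ∨ (((¬T ∧ (T ∧ F)) ∧ T) ∧ (((F ∧ F) ∨ T) ∧ ¬¬T))
  step 5: F ∨ (((¬T ∧ (T ∧ F)) ∧ T) ∧ (((F ∧ F) ∨ T) ∧ ¬¬T))
  step 6: ((¬T ∧ (T ∧ F)) ∧ T) ∧ (((F ∧ F) ∨ T) ∧ ¬¬T)
  step 7: (¬T ∧ (T ∧ F)) ∧ (((F ∧ F) ∨ T) ∧ ¬¬T)
  step 8: (F ∧ (T ∧ F)) ∧ (((F ∧ F) ∨ T) ∧ ¬¬T)
  step 9: F ∧ (((F ∧ F) ∨ T) ∧ ¬¬T)
  step 10: F

Answer: SAME — A ⇓ F, B ⇓ F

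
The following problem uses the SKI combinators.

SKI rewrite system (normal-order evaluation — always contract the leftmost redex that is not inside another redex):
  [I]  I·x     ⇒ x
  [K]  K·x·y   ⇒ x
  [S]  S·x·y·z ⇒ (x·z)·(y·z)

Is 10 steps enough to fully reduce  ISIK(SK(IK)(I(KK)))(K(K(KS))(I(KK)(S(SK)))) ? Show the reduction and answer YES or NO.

Answer: YES — reaches normal form K(K(KS)) in 8 ≤ 10 steps

Reduction:
  start: ISIK(SK(IK)(I(KK)))(K(K(KS))(I(KK)(S(SK))))
  step 1: SIK(SK(IK)(I(KK)))(K(K(KS))(I(KK)(S(SK))))
  step 2: I(SK(IK)(I(KK)))(K(SK(IK)(I(KK))))(K(K(KS))(I(KK)(S(SK))))
  step 3: SK(IK)(I(KK))(K(SK(IK)(I(KK))))(K(K(KS))(I(KK)(S(SK))))
  step 4: K(I(KK))(IK(I(KK)))(K(SK(IK)(I(KK))))(K(K(KS))(I(KK)(S(SK))))
  step 5: I(KK)(K(SK(IK)(I(KK))))(K(K(KS))(I(KK)(S(SK))))
  step 6: KK(K(SK(IK)(I(KK))))(K(K(KS))(I(KK)(S(SK))))
  step 7: K(K(K(KS))(I(KK)(S(SK))))
  step 8: K(K(KS))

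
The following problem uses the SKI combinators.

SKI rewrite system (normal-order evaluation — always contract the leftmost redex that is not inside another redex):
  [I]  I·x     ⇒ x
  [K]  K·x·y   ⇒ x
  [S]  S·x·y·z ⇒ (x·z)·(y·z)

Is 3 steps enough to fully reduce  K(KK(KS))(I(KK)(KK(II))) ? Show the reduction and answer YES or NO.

  start: K(KK(KS))(I(KK)(KK(II)))
  [1] KK(KS)
  [2] K

Answer: YES — reaches normal form K in 2 ≤ 3 steps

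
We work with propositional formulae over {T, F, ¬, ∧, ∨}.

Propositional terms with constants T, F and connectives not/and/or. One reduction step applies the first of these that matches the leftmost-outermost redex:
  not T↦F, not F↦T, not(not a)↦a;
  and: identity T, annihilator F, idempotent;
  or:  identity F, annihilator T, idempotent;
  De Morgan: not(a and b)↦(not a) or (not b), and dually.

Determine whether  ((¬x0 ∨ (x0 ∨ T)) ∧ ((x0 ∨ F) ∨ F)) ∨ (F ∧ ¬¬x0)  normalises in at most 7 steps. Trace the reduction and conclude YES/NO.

  start: ((¬x0 ∨ (x0 ∨ T)) ∧ ((x0 ∨ F) ∨ F)) ∨ (F ∧ ¬¬x0)
  →1  ((¬x0 ∨ T) ∧ ((x0 ∨ F) ∨ F)) ∨ (F ∧ ¬¬x0)
  →2  (T ∧ ((x0 ∨ F) ∨ F)) ∨ (F ∧ ¬¬x0)
  →3  ((x0 ∨ F) ∨ F) ∨ (F ∧ ¬¬x0)
  →4  (x0 ∨ F) ∨ (F ∧ ¬¬x0)
  →5  x0 ∨ (F ∧ ¬¬x0)
  →6  x0 ∨ F
  →7  x0

Answer: YES — reaches normal form x0 in 7 ≤ 7 steps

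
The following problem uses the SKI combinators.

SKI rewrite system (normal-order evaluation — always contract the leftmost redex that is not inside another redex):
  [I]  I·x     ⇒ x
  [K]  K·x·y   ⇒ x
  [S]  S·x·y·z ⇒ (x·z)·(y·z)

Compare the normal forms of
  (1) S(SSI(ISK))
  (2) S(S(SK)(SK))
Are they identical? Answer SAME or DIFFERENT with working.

Term A:
  start: S(SSI(ISK))
  →1  S(S(ISK)(I(ISK)))
  →2  S(S(SK)(I(ISK)))
  →3  S(S(SK)(ISK))
  →4  S(S(SK)(SK))

Term B:
  start: S(S(SK)(SK))

Answer: SAME — A ⇓ S(S(SK)(SK)), B ⇓ S(S(SK)(SK))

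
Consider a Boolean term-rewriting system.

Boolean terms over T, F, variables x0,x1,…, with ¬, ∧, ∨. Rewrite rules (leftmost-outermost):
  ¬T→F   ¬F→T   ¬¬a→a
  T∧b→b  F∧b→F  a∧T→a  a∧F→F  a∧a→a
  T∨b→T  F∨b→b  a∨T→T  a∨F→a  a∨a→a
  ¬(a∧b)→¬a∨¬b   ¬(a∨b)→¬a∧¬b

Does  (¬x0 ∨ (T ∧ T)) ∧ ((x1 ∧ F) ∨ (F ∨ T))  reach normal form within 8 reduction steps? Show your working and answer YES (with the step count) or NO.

  start: (¬x0 ∨ (T ∧ T)) ∧ ((x1 ∧ F) ∨ (F ∨ T))
  [1] (¬x0 ∨ T) ∧ ((x1 ∧ F) ∨ (F ∨ T))
  [2] T ∧ ((x1 ∧ F) ∨ (F ∨ T))
  [3] (x1 ∧ F) ∨ (F ∨ T)
  [4] F ∨ (F ∨ T)
  [5] F ∨ T
  [6] T

Answer: YES — reaches normal form T in 6 ≤ 8 steps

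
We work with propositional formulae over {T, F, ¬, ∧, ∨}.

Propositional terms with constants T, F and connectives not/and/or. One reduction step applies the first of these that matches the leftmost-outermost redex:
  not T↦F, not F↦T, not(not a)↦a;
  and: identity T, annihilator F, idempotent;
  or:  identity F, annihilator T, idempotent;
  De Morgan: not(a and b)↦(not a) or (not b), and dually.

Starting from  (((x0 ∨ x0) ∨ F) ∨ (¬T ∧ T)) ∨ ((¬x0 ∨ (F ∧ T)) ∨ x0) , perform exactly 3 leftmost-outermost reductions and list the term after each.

  start: (((x0 ∨ x0) ∨ F) ∨ (¬T ∧ T)) ∨ ((¬x0 ∨ (F ∧ T)) ∨ x0)
  step 1: ((x0 ∨ x0) ∨ (¬T ∧ T)) ∨ ((¬x0 ∨ (F ∧ T)) ∨ x0)
  step 2: (x0 ∨ (¬T ∧ T)) ∨ ((¬x0 ∨ (F ∧ T)) ∨ x0)
  step 3: (x0 ∨ ¬T) ∨ ((¬x0 ∨ (F ∧ T)) ∨ x0)

Answer: after 3 steps: (x0 ∨ ¬T) ∨ ((¬x0 ∨ (F ∧ T)) ∨ x0)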